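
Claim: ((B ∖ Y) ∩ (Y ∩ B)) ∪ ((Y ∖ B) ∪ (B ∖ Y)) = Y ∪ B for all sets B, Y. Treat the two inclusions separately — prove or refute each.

Reverse inclusion. This inclusion fails. Take B = {1}, Y = {1}; then 1 ∈ Y ∪ B but 1 ∉ ((B ∖ Y) ∩ (Y ∩ B)) ∪ ((Y ∖ B) ∪ (B ∖ Y)).

Forward inclusion. Let x ∈ ((B ∖ Y) ∩ (Y ∩ B)) ∪ ((Y ∖ B) ∪ (B ∖ Y)). Then either x ∈ B and x ∉ Y; or x ∈ Y and x ∉ B. In each case x ∈ Y ∪ B, so ((B ∖ Y) ∩ (Y ∩ B)) ∪ ((Y ∖ B) ∪ (B ∖ Y)) ⊆ Y ∪ B.

The sets are not equal: only the forward inclusion holds.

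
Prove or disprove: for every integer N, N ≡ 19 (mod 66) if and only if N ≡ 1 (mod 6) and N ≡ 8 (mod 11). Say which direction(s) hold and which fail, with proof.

[⇒] Suppose N ≡ 19 (mod 66); write N = 66j + 19. Since 6 ∣ 66, reducing mod 6 gives N ≡ 19 ≡ 1 (mod 6); since 11 ∣ 66, reducing mod 11 gives N ≡ 19 ≡ 8 (mod 11).

[⇐] Conversely, if N ≡ 1 (mod 6) and N ≡ 8 (mod 11), then by the Chinese remainder theorem N ≡ 19 (mod 66). This is exactly N ≡ 19 (mod 66).

Both directions hold; the statement is true.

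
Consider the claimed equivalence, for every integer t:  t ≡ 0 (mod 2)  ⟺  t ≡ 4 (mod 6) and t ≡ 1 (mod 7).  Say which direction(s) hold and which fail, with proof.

(⇒) fails; (⇐) holds.

(←) If t ≡ 4 (mod 6) and t ≡ 1 (mod 7), then by the Chinese remainder theorem t ≡ 22 (mod 42). Since 22 ≡ 0 (mod 2) and 2 ∣ 42, we get t ≡ 0 (mod 2).

(→) This fails: t = 0 gives 0 ≡ 0 (mod 2) but 0 ≡ 0 (mod 6), so the conjunction on the right does not hold.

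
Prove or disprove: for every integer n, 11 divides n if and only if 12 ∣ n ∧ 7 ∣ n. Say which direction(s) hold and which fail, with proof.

(→) This fails: take n = 11. Certainly 11 ∣ 11, but 12 ∤ 11.

(←) This fails: take n = 84. Both 12 ∣ 84 and 7 ∣ 84, yet 84 is not a multiple of 11 (since 84 = 7·11 + 7), so 11 ∤ 84.

Neither direction holds.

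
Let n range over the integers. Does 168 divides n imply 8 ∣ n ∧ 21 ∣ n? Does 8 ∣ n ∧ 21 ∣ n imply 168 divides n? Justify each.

Forward direction. If 168 ∣ n, write n = 168q. Since 168 = 21·8, n = 8·(21q), so 8 ∣ n; and since 168 = 8·21, n = 21·(8q), so 21 ∣ n.

Converse. Suppose 8 ∣ n and 21 ∣ n. Any common multiple of 8 and 21 is a multiple of their lcm; here gcd(8, 21) = 1, so lcm(8, 21) = 8·21 = 168, so 168 ∣ n.

Equivalent; both directions hold.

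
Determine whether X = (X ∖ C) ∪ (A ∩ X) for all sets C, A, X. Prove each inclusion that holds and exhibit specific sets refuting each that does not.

Forward inclusion. This inclusion fails. Take C = {1}, A = ∅, X = {1}; then 1 ∈ X but 1 ∉ (X ∖ C) ∪ (A ∩ X).

Reverse inclusion. Let x ∈ (X ∖ C) ∪ (A ∩ X). Then either x ∈ X and x ∉ C, A; or x ∈ A ∩ X and x ∉ C; or x ∈ C ∩ A ∩ X. In each case x ∈ X, so (X ∖ C) ∪ (A ∩ X) ⊆ X.

(⊆) fails; (⊇) holds.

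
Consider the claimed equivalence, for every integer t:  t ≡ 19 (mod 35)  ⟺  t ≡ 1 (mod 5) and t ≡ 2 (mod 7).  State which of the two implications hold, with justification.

Neither implication holds.

Forward direction. This fails: t = 19 gives 19 ≡ 19 (mod 35) but 19 ≡ 4 (mod 5), so the conjunction on the right does not hold.

Converse. This fails: t = 16 satisfies both congruences on the right (16 ≡ 1 mod 5 and 16 ≡ 2 mod 7) yet 16 ≡ 16 (mod 35), not 19.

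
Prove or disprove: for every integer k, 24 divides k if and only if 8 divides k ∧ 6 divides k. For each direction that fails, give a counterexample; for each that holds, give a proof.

(→) If 24 ∣ k, write k = 24q. Since 24 = 3·8, k = 8·(3q), so 8 ∣ k; and since 24 = 4·6, k = 6·(4q), so 6 ∣ k.

(←) Suppose 8 ∣ k and 6 ∣ k. Any common multiple of 8 and 6 is a multiple of their lcm; here lcm(8, 6) = 8·6/gcd(8, 6) = 48/2 = 24, so 24 ∣ k.

The biconditional holds.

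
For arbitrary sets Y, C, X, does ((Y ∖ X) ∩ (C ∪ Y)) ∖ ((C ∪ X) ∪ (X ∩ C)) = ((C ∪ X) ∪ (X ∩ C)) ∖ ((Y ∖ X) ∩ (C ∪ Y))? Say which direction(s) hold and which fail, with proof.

(⊆) This inclusion fails. Take Y = {1}, C = ∅, X = ∅; then 1 ∈ ((Y ∖ X) ∩ (C ∪ Y)) ∖ ((C ∪ X) ∪ (X ∩ C)) but 1 ∉ ((C ∪ X) ∪ (X ∩ C)) ∖ ((Y ∖ X) ∩ (C ∪ Y)).

(⊇) This inclusion fails. Take Y = ∅, C = {1}, X = ∅; then 1 ∈ ((C ∪ X) ∪ (X ∩ C)) ∖ ((Y ∖ X) ∩ (C ∪ Y)) but 1 ∉ ((Y ∖ X) ∩ (C ∪ Y)) ∖ ((C ∪ X) ∪ (X ∩ C)).

Neither inclusion holds.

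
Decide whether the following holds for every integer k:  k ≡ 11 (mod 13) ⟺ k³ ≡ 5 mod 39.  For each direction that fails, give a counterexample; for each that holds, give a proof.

Neither direction holds.

Forward direction. This fails: take k = 24. Then 24 ≡ 11 (mod 13), but 24³ = 13824 ≡ 18 (mod 39), not 5.

Converse. This fails: take k = 8. Then 8³ = 512 ≡ 5 (mod 39), yet 8 ≡ 8 (mod 13), not 11.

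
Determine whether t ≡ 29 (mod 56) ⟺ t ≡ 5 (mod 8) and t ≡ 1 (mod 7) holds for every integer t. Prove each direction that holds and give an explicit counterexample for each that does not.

(⟹) Suppose t ≡ 29 (mod 56); write t = 56j + 29. Since 8 ∣ 56, reducing mod 8 gives t ≡ 29 ≡ 5 (mod 8); since 7 ∣ 56, reducing mod 7 gives t ≡ 29 ≡ 1 (mod 7).

(⟸) Conversely, if t ≡ 5 (mod 8) and t ≡ 1 (mod 7), then by the Chinese remainder theorem t ≡ 29 (mod 56). This is exactly t ≡ 29 (mod 56).

Equivalent; both directions hold.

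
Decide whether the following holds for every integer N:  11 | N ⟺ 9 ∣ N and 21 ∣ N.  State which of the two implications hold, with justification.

Neither implication holds.

Forward direction. This fails: take N = 11. Certainly 11 ∣ 11, but 9 ∤ 11.

Converse. This fails: take N = 63. Both 9 ∣ 63 and 21 ∣ 63, yet 63 is not a multiple of 11 (since 63 = 5·11 + 8), so 11 ∤ 63.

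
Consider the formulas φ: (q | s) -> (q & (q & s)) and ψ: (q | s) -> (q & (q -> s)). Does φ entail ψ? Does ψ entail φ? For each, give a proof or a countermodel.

Both directions hold; the statement is true.

(→) Assume the antecedent. If s is true, the antecedent forces (s = T, q = T), and (q | s) -> (q & (q -> s)) holds there. If s is false, the antecedent forces (s = F, q = F), and (q | s) -> (q & (q -> s)) holds there. Either way (q | s) -> (q & (q -> s)) holds.

(←) Assume the antecedent. If s is true, the antecedent forces (s = T, q = T), and (q | s) -> (q & (q & s)) holds there. If s is false, the antecedent forces (s = F, q = F), and (q | s) -> (q & (q & s)) holds there. Either way (q | s) -> (q & (q & s)) holds.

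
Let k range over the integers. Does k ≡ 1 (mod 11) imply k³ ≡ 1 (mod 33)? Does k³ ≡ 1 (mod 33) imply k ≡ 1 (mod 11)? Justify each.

Not equivalent: only (⇐) holds.

(⟹) This fails: take k = 12. Then 12 ≡ 1 (mod 11), but 12³ = 1728 ≡ 12 (mod 33), not 1.

(⟸) Conversely, the residues r modulo 33 with r³ ≡ 1 (mod 33) are exactly {1}, and each is ≡ 1 (mod 11).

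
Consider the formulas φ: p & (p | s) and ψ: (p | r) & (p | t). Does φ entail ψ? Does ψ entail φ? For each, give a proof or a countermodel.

Only the forward direction holds.

(⇒) Assume the antecedent. If p is true, (p | r) & (p | t) reduces to true regardless of the other variables. If p is false, the antecedent cannot hold. Either way (p | r) & (p | t) holds.

(⇐) This fails. Under t = T, r = T, s = F, p = F, the left side is false but the right side is true.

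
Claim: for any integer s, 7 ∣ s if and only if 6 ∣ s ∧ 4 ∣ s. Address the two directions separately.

(→) This fails: take s = 7. Certainly 7 ∣ 7, but 6 ∤ 7.

(←) This fails: take s = 12. Both 6 ∣ 12 and 4 ∣ 12, yet 12 is not a multiple of 7 (since 12 = 1·7 + 5), so 7 ∤ 12.

Neither direction holds.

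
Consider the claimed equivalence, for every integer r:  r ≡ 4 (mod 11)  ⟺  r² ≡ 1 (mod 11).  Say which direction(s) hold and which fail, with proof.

Neither direction holds.

[⇒] This fails: take r = 4. Then 4 ≡ 4 (mod 11), but 4² = 16 ≡ 5 (mod 11), not 1.

[⇐] This fails: take r = 1. Then 1² = 1 ≡ 1 (mod 11), yet 1 ≡ 1 (mod 11), not 4.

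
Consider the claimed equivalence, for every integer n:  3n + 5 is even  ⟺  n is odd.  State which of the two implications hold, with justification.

Equivalent; both directions hold.

(⇐) Suppose n is odd; write n = 2j + 1. Then 3n + 5 = 3·(2j + 1) + 5 = 2·3j + 8, which is even.

(⇒) Suppose 3n + 5 is even. Since 3 is odd, 3n and n have the same parity, so 3n + 5 ≡ n + 5 (mod 2). As 5 is odd, 3n + 5 is even exactly when n is odd. Thus n is odd.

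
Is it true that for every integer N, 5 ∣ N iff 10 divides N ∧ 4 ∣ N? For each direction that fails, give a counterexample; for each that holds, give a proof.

(⟹) This fails: take N = 5. Certainly 5 ∣ 5, but 10 ∤ 5.

(⟸) Suppose 10 ∣ N and 4 ∣ N. Any common multiple of 10 and 4 is a multiple of their lcm; here lcm(10, 4) = 10·4/gcd(10, 4) = 40/2 = 20, so 20 ∣ N. Since 5 ∣ 20, it follows that 5 ∣ N.

Only the converse holds.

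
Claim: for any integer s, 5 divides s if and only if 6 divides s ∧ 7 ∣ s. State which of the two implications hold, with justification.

(→) This fails: take s = 5. Certainly 5 ∣ 5, but 6 ∤ 5.

(←) This fails: take s = 42. Both 6 ∣ 42 and 7 ∣ 42, yet 42 is not a multiple of 5 (since 42 = 8·5 + 2), so 5 ∤ 42.

Both directions fail.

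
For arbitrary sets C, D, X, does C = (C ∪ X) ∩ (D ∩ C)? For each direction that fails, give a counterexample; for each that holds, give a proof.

(⊆) fails; (⊇) holds.

Forward inclusion. This inclusion fails. Take C = {1}, D = ∅, X = ∅; then 1 ∈ C but 1 ∉ (C ∪ X) ∩ (D ∩ C).

Reverse inclusion. Let x ∈ (C ∪ X) ∩ (D ∩ C). Then either x ∈ C ∩ D and x ∉ X; or x ∈ C ∩ D ∩ X. In each case x ∈ C, so (C ∪ X) ∩ (D ∩ C) ⊆ C.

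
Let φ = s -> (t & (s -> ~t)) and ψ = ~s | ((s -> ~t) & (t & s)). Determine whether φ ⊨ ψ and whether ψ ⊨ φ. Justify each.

The biconditional holds.

Converse. Assume the antecedent. If t is true, the antecedent forces (t = T, s = F), and s -> (t & (s -> ~t)) holds there. If t is false, the antecedent forces (t = F, s = F), and s -> (t & (s -> ~t)) holds there. Either way s -> (t & (s -> ~t)) holds.

Forward direction. Assume the antecedent. If t is true, the antecedent forces (t = T, s = F), and ~s | ((s -> ~t) & (t & s)) holds there. If t is false, the antecedent forces (t = F, s = F), and ~s | ((s -> ~t) & (t & s)) holds there. Either way ~s | ((s -> ~t) & (t & s)) holds.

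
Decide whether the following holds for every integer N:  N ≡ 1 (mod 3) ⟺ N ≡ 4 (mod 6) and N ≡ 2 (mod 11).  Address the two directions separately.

(→) This fails: N = 1 gives 1 ≡ 1 (mod 3) but 1 ≡ 1 (mod 6), so the conjunction on the right does not hold.

(←) Conversely, if N ≡ 4 (mod 6) and N ≡ 2 (mod 11), then by the Chinese remainder theorem N ≡ 46 (mod 66). Since 46 ≡ 1 (mod 3) and 3 ∣ 66, we get N ≡ 1 (mod 3).

Only the reverse direction holds.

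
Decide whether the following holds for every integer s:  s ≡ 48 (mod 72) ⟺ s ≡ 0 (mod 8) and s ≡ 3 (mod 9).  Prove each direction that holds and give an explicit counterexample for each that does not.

(⇒) Suppose s ≡ 48 (mod 72); write s = 72j + 48. Since 8 ∣ 72, reducing mod 8 gives s ≡ 48 ≡ 0 (mod 8); since 9 ∣ 72, reducing mod 9 gives s ≡ 48 ≡ 3 (mod 9).

(⇐) Conversely, if s ≡ 0 (mod 8) and s ≡ 3 (mod 9), then by the Chinese remainder theorem s ≡ 48 (mod 72). This is exactly s ≡ 48 (mod 72).

Equivalent; both directions hold.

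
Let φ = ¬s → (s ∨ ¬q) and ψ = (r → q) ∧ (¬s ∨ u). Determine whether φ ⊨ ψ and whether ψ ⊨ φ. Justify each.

Both directions fail.

[⇒] This fails. Under r = T, u = F, q = F, s = F, the left side is true but the right side is false.

[⇐] This fails. Under r = F, u = F, q = T, s = F, the left side is false but the right side is true.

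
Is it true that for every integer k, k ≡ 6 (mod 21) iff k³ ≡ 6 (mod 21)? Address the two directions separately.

(←) This fails: take k = 3. Then 3³ = 27 ≡ 6 (mod 21), yet 3 ≡ 3 (mod 21), not 6.

(→) Suppose k ≡ 6 (mod 21). Write k = 21j + 6. Then (21j + 6)³ = 9261j³ + 7938j² + 2268j + 216 = 21(441j³ + 378j² + 108j + 10) + 6, so k³ ≡ 6 (mod 21).

The forward direction holds; the converse fails.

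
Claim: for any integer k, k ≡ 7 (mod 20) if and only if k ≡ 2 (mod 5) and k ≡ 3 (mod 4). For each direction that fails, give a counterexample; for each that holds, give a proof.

[⇐] If k ≡ 2 (mod 5) and k ≡ 3 (mod 4), then by the Chinese remainder theorem k ≡ 7 (mod 20). This is exactly k ≡ 7 (mod 20).

[⇒] Suppose k ≡ 7 (mod 20); write k = 20j + 7. Since 5 ∣ 20, reducing mod 5 gives k ≡ 7 ≡ 2 (mod 5); since 4 ∣ 20, reducing mod 4 gives k ≡ 7 ≡ 3 (mod 4).

The biconditional holds.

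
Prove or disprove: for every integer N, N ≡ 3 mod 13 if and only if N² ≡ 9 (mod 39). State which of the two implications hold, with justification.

(⇒) This fails: take N = 16. Then 16 ≡ 3 (mod 13), but 16² = 256 ≡ 22 (mod 39), not 9.

(⇐) This fails: take N = 36. Then 36² = 1296 ≡ 9 (mod 39), yet 36 ≡ 10 (mod 13), not 3.

Both directions fail.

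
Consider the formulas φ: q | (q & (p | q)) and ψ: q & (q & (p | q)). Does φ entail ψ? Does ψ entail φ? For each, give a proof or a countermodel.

Equivalent; both directions hold.

(⇒) Assume the antecedent. If p is true, the antecedent forces (p = T, q = T), and q & (q & (p | q)) holds there. If p is false, the antecedent forces (p = F, q = T), and q & (q & (p | q)) holds there. Either way q & (q & (p | q)) holds.

(⇐) Assume the antecedent. If p is true, the antecedent forces (p = T, q = T), and q | (q & (p | q)) holds there. If p is false, the antecedent forces (p = F, q = T), and q | (q & (p | q)) holds there. Either way q | (q & (p | q)) holds.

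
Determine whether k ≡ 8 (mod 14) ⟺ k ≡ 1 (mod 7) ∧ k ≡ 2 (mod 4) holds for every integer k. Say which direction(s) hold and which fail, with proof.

(⟹) This fails: k = 8 gives 8 ≡ 8 (mod 14) but 8 ≡ 0 (mod 4), so the conjunction on the right does not hold.

(⟸) Conversely, if k ≡ 1 (mod 7) and k ≡ 2 (mod 4), then by the Chinese remainder theorem k ≡ 22 (mod 28). Since 22 ≡ 8 (mod 14) and 14 ∣ 28, we get k ≡ 8 (mod 14).

Not equivalent: only (⇐) holds.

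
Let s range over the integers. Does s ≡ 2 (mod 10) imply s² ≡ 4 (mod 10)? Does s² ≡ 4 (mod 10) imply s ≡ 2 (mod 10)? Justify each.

Not equivalent: only (⇒) holds.

[⇒] Suppose s ≡ 2 (mod 10). Write s = 10j + 2. Then (10j + 2)² = 100j² + 40j + 4 = 10(10j² + 4j) + 4, so s² ≡ 4 (mod 10).

[⇐] This fails: take s = 8. Then 8² = 64 ≡ 4 (mod 10), yet 8 ≡ 8 (mod 10), not 2.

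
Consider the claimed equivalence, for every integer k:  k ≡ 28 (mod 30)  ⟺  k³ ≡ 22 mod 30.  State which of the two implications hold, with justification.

Both directions hold; the statement is true.

(→) Suppose k ≡ 28 (mod 30). Write k = 30j + 28. Then (30j + 28)³ = 27000j³ + 75600j² + 70560j + 21952 = 30(900j³ + 2520j² + 2352j + 731) + 22, so k³ ≡ 22 (mod 30).

(←) Conversely, suppose k³ ≡ 22 (mod 30). The only residue r in {0, …, 29} with r³ ≡ 22 (mod 30) is r = 28, so k ≡ 28 (mod 30).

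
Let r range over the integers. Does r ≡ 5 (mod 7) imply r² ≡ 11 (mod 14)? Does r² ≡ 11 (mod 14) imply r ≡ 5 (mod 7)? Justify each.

Neither direction holds.

(⇒) This fails: take r = 12. Then 12 ≡ 5 (mod 7), but 12² = 144 ≡ 4 (mod 14), not 11.

(⇐) This fails: take r = 9. Then 9² = 81 ≡ 11 (mod 14), yet 9 ≡ 2 (mod 7), not 5.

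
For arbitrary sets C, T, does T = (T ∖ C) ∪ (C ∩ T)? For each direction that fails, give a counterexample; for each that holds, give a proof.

Reverse inclusion. Let x ∈ (T ∖ C) ∪ (C ∩ T). Then either x ∈ T and x ∉ C; or x ∈ C ∩ T. In each case x ∈ T, so (T ∖ C) ∪ (C ∩ T) ⊆ T.

Forward inclusion. Let x ∈ T. Then either x ∈ T and x ∉ C; or x ∈ C ∩ T. In each case x ∈ (T ∖ C) ∪ (C ∩ T), so T ⊆ (T ∖ C) ∪ (C ∩ T).

Both inclusions hold.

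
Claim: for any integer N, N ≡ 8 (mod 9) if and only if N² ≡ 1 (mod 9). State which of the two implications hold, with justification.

[⇐] This fails: take N = 1. Then 1² = 1 ≡ 1 (mod 9), yet 1 ≡ 1 (mod 9), not 8.

[⇒] Suppose N ≡ 8 (mod 9). Write N = 9j + 8. Then (9j + 8)² = 81j² + 144j + 64 = 9(9j² + 16j + 7) + 1, so N² ≡ 1 (mod 9).

Not equivalent: only (⇒) holds.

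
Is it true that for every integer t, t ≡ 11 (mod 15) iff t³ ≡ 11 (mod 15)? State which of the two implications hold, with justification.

(→) Suppose t ≡ 11 (mod 15). Write t = 15j + 11. Then (15j + 11)³ = 3375j³ + 7425j² + 5445j + 1331 = 15(225j³ + 495j² + 363j + 88) + 11, so t³ ≡ 11 (mod 15).

(←) Conversely, suppose t³ ≡ 11 (mod 15). The only residue r in {0, …, 14} with r³ ≡ 11 (mod 15) is r = 11, so t ≡ 11 (mod 15).

The biconditional holds.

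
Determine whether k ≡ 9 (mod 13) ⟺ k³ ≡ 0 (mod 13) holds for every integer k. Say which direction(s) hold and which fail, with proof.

Neither implication holds.

(⇒) This fails: take k = 9. Then 9 ≡ 9 (mod 13), but 9³ = 729 ≡ 1 (mod 13), not 0.

(⇐) This fails: take k = 0. Then 0³ = 0 ≡ 0 (mod 13), yet 0 ≡ 0 (mod 13), not 9.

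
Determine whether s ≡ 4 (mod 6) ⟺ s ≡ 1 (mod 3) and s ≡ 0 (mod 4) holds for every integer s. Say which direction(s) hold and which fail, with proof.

The forward direction fails; the converse holds.

(⇐) If s ≡ 1 (mod 3) and s ≡ 0 (mod 4), then by the Chinese remainder theorem s ≡ 4 (mod 12). Since 4 ≡ 4 (mod 6) and 6 ∣ 12, we get s ≡ 4 (mod 6).

(⇒) This fails: s = 10 gives 10 ≡ 4 (mod 6) but 10 ≡ 2 (mod 4), so the conjunction on the right does not hold.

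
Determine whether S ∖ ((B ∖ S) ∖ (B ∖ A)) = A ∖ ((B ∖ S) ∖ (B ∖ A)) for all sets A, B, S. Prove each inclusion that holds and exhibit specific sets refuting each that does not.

(⊆) This inclusion fails. Take A = ∅, B = ∅, S = {1}; then 1 ∈ S ∖ ((B ∖ S) ∖ (B ∖ A)) but 1 ∉ A ∖ ((B ∖ S) ∖ (B ∖ A)).

(⊇) This inclusion fails. Take A = {1}, B = ∅, S = ∅; then 1 ∈ A ∖ ((B ∖ S) ∖ (B ∖ A)) but 1 ∉ S ∖ ((B ∖ S) ∖ (B ∖ A)).

Neither inclusion holds.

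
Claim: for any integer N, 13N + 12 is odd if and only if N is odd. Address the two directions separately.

The biconditional holds.

(⇐) Suppose N is odd; write N = 2j + 1. Then 13N + 12 = 13·(2j + 1) + 12 = 2·13j + 25, which is odd.

(⇒) Suppose 13N + 12 is odd. Since 13 is odd, 13N and N have the same parity, so 13N + 12 ≡ N + 12 (mod 2). As 12 is even, 13N + 12 is odd exactly when N is odd. Thus N is odd.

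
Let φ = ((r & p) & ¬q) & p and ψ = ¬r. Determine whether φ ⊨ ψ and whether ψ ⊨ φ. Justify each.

[⇒] This fails. Under q = F, p = T, r = T, the left side is true but the right side is false.

[⇐] This fails. Under q = F, p = F, r = F, the left side is false but the right side is true.

Both directions fail.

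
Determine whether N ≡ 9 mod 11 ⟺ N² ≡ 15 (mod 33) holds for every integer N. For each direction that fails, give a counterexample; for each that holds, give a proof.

Both directions fail.

[⇒] This fails: take N = 20. Then 20 ≡ 9 (mod 11), but 20² = 400 ≡ 4 (mod 33), not 15.

[⇐] This fails: take N = 24. Then 24² = 576 ≡ 15 (mod 33), yet 24 ≡ 2 (mod 11), not 9.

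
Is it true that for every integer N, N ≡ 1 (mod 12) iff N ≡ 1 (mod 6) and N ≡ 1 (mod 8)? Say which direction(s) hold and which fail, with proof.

Not equivalent: only (⇐) holds.

(⟹) This fails: N = 13 gives 13 ≡ 1 (mod 12) but 13 ≡ 5 (mod 8), so the conjunction on the right does not hold.

(⟸) Conversely, if N ≡ 1 (mod 6) and N ≡ 1 (mod 8), then by the Chinese remainder theorem N ≡ 1 (mod 24). Since 1 ≡ 1 (mod 12) and 12 ∣ 24, we get N ≡ 1 (mod 12).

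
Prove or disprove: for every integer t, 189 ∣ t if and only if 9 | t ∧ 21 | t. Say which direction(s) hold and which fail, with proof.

Not equivalent: only (⇒) holds.

(⇒) If 189 ∣ t, write t = 189q. Since 189 = 21·9, t = 9·(21q), so 9 ∣ t; and since 189 = 9·21, t = 21·(9q), so 21 ∣ t.

(⇐) This fails: take t = 63. Both 9 ∣ 63 and 21 ∣ 63, yet 63 is not a multiple of 189 (since 63 = 0·189 + 63), so 189 ∤ 63.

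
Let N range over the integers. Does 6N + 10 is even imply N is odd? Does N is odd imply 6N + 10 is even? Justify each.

(⟹) This fails: take N = 2. Then 6N + 10 = 22, which is even, yet N = 2 is even, not odd.

(⟸) Suppose N is odd. Since 6 is even, 6N is even for every N, so 6N + 10 has the same parity as 10, which is even. Hence 6N + 10 is even.

Not equivalent: only (⇐) holds.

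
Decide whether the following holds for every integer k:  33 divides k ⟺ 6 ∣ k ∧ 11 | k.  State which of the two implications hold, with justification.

Only the reverse direction holds.

(⟹) This fails: take k = 33. Certainly 33 ∣ 33, but 6 ∤ 33.

(⟸) Suppose 6 ∣ k and 11 ∣ k. Any common multiple of 6 and 11 is a multiple of their lcm; here gcd(6, 11) = 1, so lcm(6, 11) = 6·11 = 66, so 66 ∣ k. Since 33 ∣ 66, it follows that 33 ∣ k.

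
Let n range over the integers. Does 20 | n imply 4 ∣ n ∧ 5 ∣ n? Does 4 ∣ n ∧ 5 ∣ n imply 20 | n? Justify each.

Both implications hold.

Forward direction. If 20 ∣ n, write n = 20q. Since 20 = 5·4, n = 4·(5q), so 4 ∣ n; and since 20 = 4·5, n = 5·(4q), so 5 ∣ n.

Converse. Suppose 4 ∣ n and 5 ∣ n. Any common multiple of 4 and 5 is a multiple of their lcm; here gcd(4, 5) = 1, so lcm(4, 5) = 4·5 = 20, so 20 ∣ n.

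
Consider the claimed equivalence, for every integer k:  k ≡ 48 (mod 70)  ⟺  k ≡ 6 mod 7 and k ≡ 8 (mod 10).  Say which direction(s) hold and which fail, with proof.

Both implications hold.

(←) If k ≡ 6 (mod 7) and k ≡ 8 (mod 10), then by the Chinese remainder theorem k ≡ 48 (mod 70). This is exactly k ≡ 48 (mod 70).

(→) Suppose k ≡ 48 (mod 70); write k = 70j + 48. Since 7 ∣ 70, reducing mod 7 gives k ≡ 48 ≡ 6 (mod 7); since 10 ∣ 70, reducing mod 10 gives k ≡ 48 ≡ 8 (mod 10).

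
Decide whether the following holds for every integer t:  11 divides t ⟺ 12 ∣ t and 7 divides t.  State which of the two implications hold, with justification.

(⇒) fails and (⇐) fails.

(⟹) This fails: take t = 11. Certainly 11 ∣ 11, but 12 ∤ 11.

(⟸) This fails: take t = 84. Both 12 ∣ 84 and 7 ∣ 84, yet 84 is not a multiple of 11 (since 84 = 7·11 + 7), so 11 ∤ 84.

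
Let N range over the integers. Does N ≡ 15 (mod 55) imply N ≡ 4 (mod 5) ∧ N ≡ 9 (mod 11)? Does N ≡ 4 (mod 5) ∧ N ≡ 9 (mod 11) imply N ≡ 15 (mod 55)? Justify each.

[⇒] This fails: N = 15 gives 15 ≡ 15 (mod 55) but 15 ≡ 0 (mod 5), so the conjunction on the right does not hold.

[⇐] This fails: N = 9 satisfies both congruences on the right (9 ≡ 4 mod 5 and 9 ≡ 9 mod 11) yet 9 ≡ 9 (mod 55), not 15.

(⇒) fails and (⇐) fails.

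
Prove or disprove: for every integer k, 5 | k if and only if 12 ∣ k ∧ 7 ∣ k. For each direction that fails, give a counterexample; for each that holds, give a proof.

[⇒] This fails: take k = 5. Certainly 5 ∣ 5, but 12 ∤ 5.

[⇐] This fails: take k = 84. Both 12 ∣ 84 and 7 ∣ 84, yet 84 is not a multiple of 5 (since 84 = 16·5 + 4), so 5 ∤ 84.

Both directions fail.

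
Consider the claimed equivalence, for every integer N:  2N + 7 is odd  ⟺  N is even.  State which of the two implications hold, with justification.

(⟹) This fails: take N = 1. Then 2N + 7 = 9, which is odd, yet N = 1 is odd, not even.

(⟸) Suppose N is even. Since 2 is even, 2N is even for every N, so 2N + 7 has the same parity as 7, which is odd. Hence 2N + 7 is odd.

Only the reverse direction holds.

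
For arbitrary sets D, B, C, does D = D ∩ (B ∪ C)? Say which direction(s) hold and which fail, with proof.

Only the reverse inclusion holds.

(⊇) Let x ∈ D ∩ (B ∪ C). Then either x ∈ D ∩ B and x ∉ C; or x ∈ D ∩ C and x ∉ B; or x ∈ D ∩ B ∩ C. In each case x ∈ D, so D ∩ (B ∪ C) ⊆ D.

(⊆) This inclusion fails. Take D = {1}, B = ∅, C = ∅; then 1 ∈ D but 1 ∉ D ∩ (B ∪ C).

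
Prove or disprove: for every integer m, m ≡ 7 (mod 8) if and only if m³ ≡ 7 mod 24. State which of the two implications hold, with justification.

(→) This fails: take m = 15. Then 15 ≡ 7 (mod 8), but 15³ = 3375 ≡ 15 (mod 24), not 7.

(←) Conversely, the residues r modulo 24 with r³ ≡ 7 (mod 24) are exactly {7}, and each is ≡ 7 (mod 8).

Only the converse holds.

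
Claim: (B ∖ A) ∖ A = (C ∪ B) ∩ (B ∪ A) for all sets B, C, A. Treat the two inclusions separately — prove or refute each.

Only the forward inclusion holds.

(⟹) Let x ∈ (B ∖ A) ∖ A. Then either x ∈ B and x ∉ C, A; or x ∈ B ∩ C and x ∉ A. In each case x ∈ (C ∪ B) ∩ (B ∪ A), so (B ∖ A) ∖ A ⊆ (C ∪ B) ∩ (B ∪ A).

(⟸) This inclusion fails. Take B = {1}, C = ∅, A = {1}; then 1 ∈ (C ∪ B) ∩ (B ∪ A) but 1 ∉ (B ∖ A) ∖ A.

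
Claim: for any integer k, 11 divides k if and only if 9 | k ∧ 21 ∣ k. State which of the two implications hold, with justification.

(⇒) fails and (⇐) fails.

Forward direction. This fails: take k = 11. Certainly 11 ∣ 11, but 9 ∤ 11.

Converse. This fails: take k = 63. Both 9 ∣ 63 and 21 ∣ 63, yet 63 is not a multiple of 11 (since 63 = 5·11 + 8), so 11 ∤ 63.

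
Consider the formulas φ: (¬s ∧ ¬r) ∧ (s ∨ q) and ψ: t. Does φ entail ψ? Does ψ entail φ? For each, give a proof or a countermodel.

(⟹) This fails. Under s = F, r = F, t = F, q = T, the left side is true but the right side is false.

(⟸) This fails. Under s = F, r = F, t = T, q = F, the left side is false but the right side is true.

Neither implication holds.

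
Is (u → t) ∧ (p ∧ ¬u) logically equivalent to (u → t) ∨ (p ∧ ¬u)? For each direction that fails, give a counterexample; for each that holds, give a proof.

(⇒) Assume the antecedent. If u is true, the antecedent cannot hold. If u is false, (u → t) ∨ (p ∧ ¬u) reduces to true regardless of the other variables. Either way (u → t) ∨ (p ∧ ¬u) holds.

(⇐) This fails. Under u = F, t = F, p = F, the left side is false but the right side is true.

The forward direction holds; the converse fails.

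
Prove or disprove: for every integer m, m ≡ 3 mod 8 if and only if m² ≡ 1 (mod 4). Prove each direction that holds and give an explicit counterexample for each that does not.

[⇒] Suppose m ≡ 3 (mod 8). Then m² ≡ 3² = 9 (mod 8), and since 4 ∣ 8, also m² ≡ 1 (mod 4).

[⇐] This fails: take m = 1. Then 1² = 1 ≡ 1 (mod 4), yet 1 ≡ 1 (mod 8), not 3.

Only the forward implication holds.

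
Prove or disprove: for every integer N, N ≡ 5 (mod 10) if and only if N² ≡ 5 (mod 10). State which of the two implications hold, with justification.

Equivalent; both directions hold.

(→) Suppose N ≡ 5 (mod 10). Write N = 10j + 5. Then (10j + 5)² = 100j² + 100j + 25 = 10(10j² + 10j + 2) + 5, so N² ≡ 5 (mod 10).

(←) Conversely, suppose N² ≡ 5 (mod 10). The only residue r in {0, …, 9} with r² ≡ 5 (mod 10) is r = 5, so N ≡ 5 (mod 10).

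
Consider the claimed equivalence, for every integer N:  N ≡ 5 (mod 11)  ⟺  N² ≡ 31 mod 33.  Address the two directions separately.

Neither implication holds.

(→) This fails: take N = 5. Then 5 ≡ 5 (mod 11), but 5² = 25 ≡ 25 (mod 33), not 31.

(←) This fails: take N = 8. Then 8² = 64 ≡ 31 (mod 33), yet 8 ≡ 8 (mod 11), not 5.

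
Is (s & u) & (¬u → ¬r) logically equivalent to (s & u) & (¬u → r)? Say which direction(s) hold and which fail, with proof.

Both implications hold.

(←) Assume the antecedent. If u is true, the antecedent forces (u = T, r = F, s = T) or (u = T, r = T, s = T), and (s & u) & (¬u → ¬r) holds there. If u is false, the antecedent cannot hold. Either way (s & u) & (¬u → ¬r) holds.

(→) Assume the antecedent. If u is true, the antecedent forces (u = T, r = F, s = T) or (u = T, r = T, s = T), and (s & u) & (¬u → r) holds there. If u is false, the antecedent cannot hold. Either way (s & u) & (¬u → r) holds.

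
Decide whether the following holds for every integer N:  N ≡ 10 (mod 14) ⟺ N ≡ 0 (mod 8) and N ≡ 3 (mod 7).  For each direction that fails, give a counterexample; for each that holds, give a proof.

Forward direction. This fails: N = 10 gives 10 ≡ 10 (mod 14) but 10 ≡ 2 (mod 8), so the conjunction on the right does not hold.

Converse. If N ≡ 0 (mod 8) and N ≡ 3 (mod 7), then by the Chinese remainder theorem N ≡ 24 (mod 56). Since 24 ≡ 10 (mod 14) and 14 ∣ 56, we get N ≡ 10 (mod 14).

The forward direction fails; the converse holds.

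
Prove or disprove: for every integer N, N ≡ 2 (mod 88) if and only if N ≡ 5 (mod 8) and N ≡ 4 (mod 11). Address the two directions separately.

(⟹) This fails: N = 2 gives 2 ≡ 2 (mod 88) but 2 ≡ 2 (mod 8), so the conjunction on the right does not hold.

(⟸) This fails: N = 37 satisfies both congruences on the right (37 ≡ 5 mod 8 and 37 ≡ 4 mod 11) yet 37 ≡ 37 (mod 88), not 2.

Both directions fail.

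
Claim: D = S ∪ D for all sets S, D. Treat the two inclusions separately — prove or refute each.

Only the forward inclusion holds.

Reverse inclusion. This inclusion fails. Take S = {1}, D = ∅; then 1 ∈ S ∪ D but 1 ∉ D.

Forward inclusion. Let x ∈ D. Then either x ∈ D and x ∉ S; or x ∈ S ∩ D. In each case x ∈ S ∪ D, so D ⊆ S ∪ D.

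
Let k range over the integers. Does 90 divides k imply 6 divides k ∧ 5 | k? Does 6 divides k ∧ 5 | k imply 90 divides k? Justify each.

Not equivalent: only (⇒) holds.

(⟹) If 90 ∣ k, write k = 90q. Since 90 = 15·6, k = 6·(15q), so 6 ∣ k; and since 90 = 18·5, k = 5·(18q), so 5 ∣ k.

(⟸) This fails: take k = 30. Both 6 ∣ 30 and 5 ∣ 30, yet 30 is not a multiple of 90 (since 30 = 0·90 + 30), so 90 ∤ 30.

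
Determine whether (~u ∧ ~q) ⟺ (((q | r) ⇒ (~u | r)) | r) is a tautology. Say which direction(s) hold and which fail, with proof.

(⟹) Assume the antecedent. If q is true, the antecedent cannot hold. If q is false, ((q | r) ⇒ (~u | r)) | r reduces to true regardless of the other variables. Either way ((q | r) ⇒ (~u | r)) | r holds.

(⟸) This fails. Under q = T, u = F, r = F, the left side is false but the right side is true.

Not equivalent: only (⇒) holds.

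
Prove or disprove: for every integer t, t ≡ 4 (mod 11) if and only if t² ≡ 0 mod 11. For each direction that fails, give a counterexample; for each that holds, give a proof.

[⇒] This fails: take t = 4. Then 4 ≡ 4 (mod 11), but 4² = 16 ≡ 5 (mod 11), not 0.

[⇐] This fails: take t = 0. Then 0² = 0 ≡ 0 (mod 11), yet 0 ≡ 0 (mod 11), not 4.

(⇒) fails and (⇐) fails.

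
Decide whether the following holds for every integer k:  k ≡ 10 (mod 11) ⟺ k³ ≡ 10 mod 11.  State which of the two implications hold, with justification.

Both implications hold.

(⟸) Suppose k³ ≡ 10 (mod 11). The only residue r in {0, …, 10} with r³ ≡ 10 (mod 11) is r = 10, so k ≡ 10 (mod 11).

(⟹) Suppose k ≡ 10 (mod 11). Write k = 11j + 10. Then (11j + 10)³ = 1331j³ + 3630j² + 3300j + 1000 = 11(121j³ + 330j² + 300j + 90) + 10, so k³ ≡ 10 (mod 11).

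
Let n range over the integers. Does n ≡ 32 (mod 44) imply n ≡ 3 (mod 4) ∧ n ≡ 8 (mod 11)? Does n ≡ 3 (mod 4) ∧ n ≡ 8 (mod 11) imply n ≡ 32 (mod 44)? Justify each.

Both directions fail.

(⟹) This fails: n = 32 gives 32 ≡ 32 (mod 44) but 32 ≡ 0 (mod 4), so the conjunction on the right does not hold.

(⟸) This fails: n = 19 satisfies both congruences on the right (19 ≡ 3 mod 4 and 19 ≡ 8 mod 11) yet 19 ≡ 19 (mod 44), not 32.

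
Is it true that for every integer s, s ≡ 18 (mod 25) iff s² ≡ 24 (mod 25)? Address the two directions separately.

Only the forward direction holds.

Converse. This fails: take s = 7. Then 7² = 49 ≡ 24 (mod 25), yet 7 ≡ 7 (mod 25), not 18.

Forward direction. Suppose s ≡ 18 (mod 25). Write s = 25j + 18. Then (25j + 18)² = 625j² + 900j + 324 = 25(25j² + 36j + 12) + 24, so s² ≡ 24 (mod 25).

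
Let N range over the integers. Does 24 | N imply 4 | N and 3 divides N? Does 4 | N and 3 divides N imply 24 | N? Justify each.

Only the forward implication holds.

[⇐] This fails: take N = 12. Both 4 ∣ 12 and 3 ∣ 12, yet 12 is not a multiple of 24 (since 12 = 0·24 + 12), so 24 ∤ 12.

[⇒] If 24 ∣ N, write N = 24q. Since 24 = 6·4, N = 4·(6q), so 4 ∣ N; and since 24 = 8·3, N = 3·(8q), so 3 ∣ N.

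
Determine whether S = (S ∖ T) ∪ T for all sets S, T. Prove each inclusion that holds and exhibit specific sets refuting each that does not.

The sets are not equal: only the forward inclusion holds.

(⊆) Let x ∈ S. Then either x ∈ S and x ∉ T; or x ∈ S ∩ T. In each case x ∈ (S ∖ T) ∪ T, so S ⊆ (S ∖ T) ∪ T.

(⊇) This inclusion fails. Take S = ∅, T = {1}; then 1 ∈ (S ∖ T) ∪ T but 1 ∉ S.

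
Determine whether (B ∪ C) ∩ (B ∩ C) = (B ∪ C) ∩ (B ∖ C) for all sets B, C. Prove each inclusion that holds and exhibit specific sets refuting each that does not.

(⊆) fails and (⊇) fails.

(⊆) This inclusion fails. Take B = {1}, C = {1}; then 1 ∈ (B ∪ C) ∩ (B ∩ C) but 1 ∉ (B ∪ C) ∩ (B ∖ C).

(⊇) This inclusion fails. Take B = {1}, C = ∅; then 1 ∈ (B ∪ C) ∩ (B ∖ C) but 1 ∉ (B ∪ C) ∩ (B ∩ C).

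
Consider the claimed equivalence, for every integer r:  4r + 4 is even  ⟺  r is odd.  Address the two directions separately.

(⇐) Suppose r is odd. Since 4 is even, 4r is even for every r, so 4r + 4 has the same parity as 4, which is even. Hence 4r + 4 is even.

(⇒) This fails: take r = 4. Then 4r + 4 = 20, which is even, yet r = 4 is even, not odd.

Not equivalent: only (⇐) holds.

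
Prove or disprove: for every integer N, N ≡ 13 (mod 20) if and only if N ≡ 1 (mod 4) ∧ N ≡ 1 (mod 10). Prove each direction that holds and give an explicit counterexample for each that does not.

(⟹) This fails: N = 13 gives 13 ≡ 13 (mod 20) but 13 ≡ 3 (mod 10), so the conjunction on the right does not hold.

(⟸) This fails: N = 1 satisfies both congruences on the right (1 ≡ 1 mod 4 and 1 ≡ 1 mod 10) yet 1 ≡ 1 (mod 20), not 13.

Both directions fail.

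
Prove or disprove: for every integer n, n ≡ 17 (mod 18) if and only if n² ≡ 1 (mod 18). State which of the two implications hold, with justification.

Converse. This fails: take n = 1. Then 1² = 1 ≡ 1 (mod 18), yet 1 ≡ 1 (mod 18), not 17.

Forward direction. Suppose n ≡ 17 (mod 18). Write n = 18j + 17. Then (18j + 17)² = 324j² + 612j + 289 = 18(18j² + 34j + 16) + 1, so n² ≡ 1 (mod 18).

Only the forward direction holds.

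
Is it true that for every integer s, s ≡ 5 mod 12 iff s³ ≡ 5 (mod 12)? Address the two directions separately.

(⇒) Suppose s ≡ 5 mod 12. Write s = 12j + 5. Then (12j + 5)³ = 1728j³ + 2160j² + 900j + 125 = 12(144j³ + 180j² + 75j + 10) + 5, so s³ ≡ 5 (mod 12).

(⇐) Conversely, suppose s³ ≡ 5 (mod 12). The only residue r in {0, …, 11} with r³ ≡ 5 (mod 12) is r = 5, so s ≡ 5 (mod 12).

Both directions hold; the statement is true.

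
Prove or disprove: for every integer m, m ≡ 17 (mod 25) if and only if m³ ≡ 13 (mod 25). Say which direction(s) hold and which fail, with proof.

Forward direction. Suppose m ≡ 17 (mod 25). Write m = 25j + 17. Then (25j + 17)³ = 15625j³ + 31875j² + 21675j + 4913 = 25(625j³ + 1275j² + 867j + 196) + 13, so m³ ≡ 13 (mod 25).

Converse. Suppose m³ ≡ 13 (mod 25). The only residue r in {0, …, 24} with r³ ≡ 13 (mod 25) is r = 17, so m ≡ 17 (mod 25).

Equivalent; both directions hold.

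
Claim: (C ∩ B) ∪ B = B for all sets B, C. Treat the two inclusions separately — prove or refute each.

The two sets are equal.

(⊇) Let x ∈ B. Then either x ∈ B and x ∉ C; or x ∈ B ∩ C. In each case x ∈ (C ∩ B) ∪ B, so B ⊆ (C ∩ B) ∪ B.

(⊆) Let x ∈ (C ∩ B) ∪ B. Then either x ∈ B and x ∉ C; or x ∈ B ∩ C. In each case x ∈ B, so (C ∩ B) ∪ B ⊆ B.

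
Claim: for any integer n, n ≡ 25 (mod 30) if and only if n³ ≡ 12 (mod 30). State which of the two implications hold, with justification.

(⇒) This fails: take n = 25. Then 25 ≡ 25 (mod 30), but 25³ = 15625 ≡ 25 (mod 30), not 12.

(⇐) This fails: take n = 18. Then 18³ = 5832 ≡ 12 (mod 30), yet 18 ≡ 18 (mod 30), not 25.

(⇒) fails and (⇐) fails.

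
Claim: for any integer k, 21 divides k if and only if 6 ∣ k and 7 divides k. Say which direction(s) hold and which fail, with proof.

Only the reverse direction holds.

[⇒] This fails: take k = 21. Certainly 21 ∣ 21, but 6 ∤ 21.

[⇐] Suppose 6 ∣ k and 7 ∣ k. Any common multiple of 6 and 7 is a multiple of their lcm; here gcd(6, 7) = 1, so lcm(6, 7) = 6·7 = 42, so 42 ∣ k. Since 21 ∣ 42, it follows that 21 ∣ k.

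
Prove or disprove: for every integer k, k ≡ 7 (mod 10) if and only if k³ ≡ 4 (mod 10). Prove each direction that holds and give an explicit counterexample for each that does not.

Forward direction. This fails: take k = 7. Then 7 ≡ 7 (mod 10), but 7³ = 343 ≡ 3 (mod 10), not 4.

Converse. This fails: take k = 4. Then 4³ = 64 ≡ 4 (mod 10), yet 4 ≡ 4 (mod 10), not 7.

Neither implication holds.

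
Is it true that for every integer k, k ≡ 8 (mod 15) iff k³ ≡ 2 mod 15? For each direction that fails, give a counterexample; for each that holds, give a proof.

Equivalent; both directions hold.

[⇐] Suppose k³ ≡ 2 (mod 15). The only residue r in {0, …, 14} with r³ ≡ 2 (mod 15) is r = 8, so k ≡ 8 (mod 15).

[⇒] Suppose k ≡ 8 (mod 15). Write k = 15j + 8. Then (15j + 8)³ = 3375j³ + 5400j² + 2880j + 512 = 15(225j³ + 360j² + 192j + 34) + 2, so k³ ≡ 2 (mod 15).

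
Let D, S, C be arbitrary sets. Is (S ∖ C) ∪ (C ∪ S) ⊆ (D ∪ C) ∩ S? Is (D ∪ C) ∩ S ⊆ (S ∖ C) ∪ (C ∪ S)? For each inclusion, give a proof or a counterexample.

The sets are not equal: only the reverse inclusion holds.

Forward inclusion. This inclusion fails. Take D = ∅, S = {1}, C = ∅; then 1 ∈ (S ∖ C) ∪ (C ∪ S) but 1 ∉ (D ∪ C) ∩ S.

Reverse inclusion. Let x ∈ (D ∪ C) ∩ S. Then either x ∈ D ∩ S and x ∉ C; or x ∈ S ∩ C and x ∉ D; or x ∈ D ∩ S ∩ C. In each case x ∈ (S ∖ C) ∪ (C ∪ S), so (D ∪ C) ∩ S ⊆ (S ∖ C) ∪ (C ∪ S).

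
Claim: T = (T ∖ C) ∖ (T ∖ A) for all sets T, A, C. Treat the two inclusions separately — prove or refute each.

Only the reverse inclusion holds.

(⟸) Let x ∈ (T ∖ C) ∖ (T ∖ A). Then x ∈ T ∩ A and x ∉ C, from which x ∈ T.

(⟹) This inclusion fails. Take T = {1}, A = ∅, C = ∅; then 1 ∈ T but 1 ∉ (T ∖ C) ∖ (T ∖ A).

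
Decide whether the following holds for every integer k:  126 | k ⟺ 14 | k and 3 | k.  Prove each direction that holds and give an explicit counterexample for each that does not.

(⇒) holds; (⇐) fails.

(⇒) If 126 ∣ k, write k = 126q. Since 126 = 9·14, k = 14·(9q), so 14 ∣ k; and since 126 = 42·3, k = 3·(42q), so 3 ∣ k.

(⇐) This fails: take k = 42. Both 14 ∣ 42 and 3 ∣ 42, yet 42 is not a multiple of 126 (since 42 = 0·126 + 42), so 126 ∤ 42.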